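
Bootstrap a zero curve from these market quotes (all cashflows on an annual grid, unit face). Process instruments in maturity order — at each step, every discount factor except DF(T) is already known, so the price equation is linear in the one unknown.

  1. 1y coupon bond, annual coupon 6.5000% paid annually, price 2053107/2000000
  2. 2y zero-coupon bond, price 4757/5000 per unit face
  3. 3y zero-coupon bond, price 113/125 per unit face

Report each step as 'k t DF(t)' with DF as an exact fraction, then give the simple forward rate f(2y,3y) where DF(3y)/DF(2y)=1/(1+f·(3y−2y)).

1 1 9639/10000
2 2 4757/5000
3 3 113/125
f(2y,3y) = ((4757/5000)/(113/125) − 1)/(1) = 237/4520 ≈ 5.2434%

step 1 [1y] bond c/1=13/200: DF=(2053107/2000000 − 13/200·(0))/(1+13/200) = 9639/10000 ≈ 0.963900
step 2 [2y] zero: DF = P = 4757/5000 ≈ 0.951400
step 3 [3y] zero: DF = P = 113/125 ≈ 0.904000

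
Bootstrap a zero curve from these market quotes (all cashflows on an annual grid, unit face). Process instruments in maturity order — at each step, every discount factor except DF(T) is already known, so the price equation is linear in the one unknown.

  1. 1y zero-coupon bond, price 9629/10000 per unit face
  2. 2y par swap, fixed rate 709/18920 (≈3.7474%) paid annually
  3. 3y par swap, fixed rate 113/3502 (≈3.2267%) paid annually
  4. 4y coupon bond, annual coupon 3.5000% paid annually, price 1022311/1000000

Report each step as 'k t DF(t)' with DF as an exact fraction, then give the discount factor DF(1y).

step 1 [1y] zero: DF = P = 9629/10000 ≈ 0.962900
step 2 [2y] swap r/1=709/18920: DF=(1 − 709/18920·(0.962900))/(1+709/18920) = 9291/10000 ≈ 0.929100
step 3 [3y] swap r/1=113/3502: DF=(1 − 113/3502·(0.962900+0.929100))/(1+113/3502) = 1137/1250 ≈ 0.909600
step 4 [4y] bond c/1=7/200: DF=(1022311/1000000 − 7/200·(0.962900+0.929100+0.909600))/(1+7/200) = 893/1000 ≈ 0.893000

1 1 9629/10000
2 2 9291/10000
3 3 1137/1250
4 4 893/1000
DF(1y) = 9629/10000 ≈ 0.962900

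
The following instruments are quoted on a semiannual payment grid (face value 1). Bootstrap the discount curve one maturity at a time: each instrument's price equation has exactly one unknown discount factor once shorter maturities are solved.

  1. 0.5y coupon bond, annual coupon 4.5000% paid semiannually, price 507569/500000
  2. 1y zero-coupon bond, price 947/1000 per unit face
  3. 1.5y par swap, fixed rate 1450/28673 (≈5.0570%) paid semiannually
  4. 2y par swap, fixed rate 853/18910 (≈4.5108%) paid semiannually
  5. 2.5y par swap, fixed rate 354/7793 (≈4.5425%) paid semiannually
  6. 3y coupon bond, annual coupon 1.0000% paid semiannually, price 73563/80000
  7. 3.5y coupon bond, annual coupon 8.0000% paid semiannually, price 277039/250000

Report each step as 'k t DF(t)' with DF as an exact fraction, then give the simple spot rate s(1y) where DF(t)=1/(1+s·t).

1 1/2 1241/1250
2 1 947/1000
3 3/2 371/400
4 2 9147/10000
5 5/2 4469/5000
6 3 8917/10000
7 7/2 4257/5000
s(1y) = (1/(947/1000) − 1)/(1) = 53/947 ≈ 5.5966%

step 1 [0.5y] bond c/2=9/400: DF=(507569/500000 − 9/400·(0))/(1+9/400) = 1241/1250 ≈ 0.992800
step 2 [1y] zero: DF = P = 947/1000 ≈ 0.947000
step 3 [1.5y] swap r/2=725/28673: DF=(1 − 725/28673·(0.992800+0.947000))/(1+725/28673) = 371/400 ≈ 0.927500
step 4 [2y] swap r/2=853/37820: DF=(1 − 853/37820·(0.992800+0.947000+0.927500))/(1+853/37820) = 9147/10000 ≈ 0.914700
step 5 [2.5y] swap r/2=177/7793: DF=(1 − 177/7793·(0.992800+0.947000+0.927500+0.914700))/(1+177/7793) = 4469/5000 ≈ 0.893800
step 6 [3y] bond c/2=1/200: DF=(73563/80000 − 1/200·(0.992800+0.947000+0.927500+0.914700+0.893800))/(1+1/200) = 8917/10000 ≈ 0.891700
step 7 [3.5y] bond c/2=1/25: DF=(277039/250000 − 1/25·(0.992800+0.947000+0.927500+0.914700+0.893800+0.891700))/(1+1/25) = 4257/5000 ≈ 0.851400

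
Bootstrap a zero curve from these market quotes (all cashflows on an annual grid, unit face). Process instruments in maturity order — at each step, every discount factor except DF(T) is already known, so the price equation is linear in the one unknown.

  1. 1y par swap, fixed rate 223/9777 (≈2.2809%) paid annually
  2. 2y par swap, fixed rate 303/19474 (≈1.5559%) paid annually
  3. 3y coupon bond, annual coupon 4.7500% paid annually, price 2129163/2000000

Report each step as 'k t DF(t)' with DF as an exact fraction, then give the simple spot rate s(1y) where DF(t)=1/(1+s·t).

step 1 [1y] swap r/1=223/9777: DF=(1 − 223/9777·(0))/(1+223/9777) = 9777/10000 ≈ 0.977700
step 2 [2y] swap r/1=303/19474: DF=(1 − 303/19474·(0.977700))/(1+303/19474) = 9697/10000 ≈ 0.969700
step 3 [3y] bond c/1=19/400: DF=(2129163/2000000 − 19/400·(0.977700+0.969700))/(1+19/400) = 116/125 ≈ 0.928000

1 1 9777/10000
2 2 9697/10000
3 3 116/125
s(1y) = (1/(9777/10000) − 1)/(1) = 223/9777 ≈ 2.2809%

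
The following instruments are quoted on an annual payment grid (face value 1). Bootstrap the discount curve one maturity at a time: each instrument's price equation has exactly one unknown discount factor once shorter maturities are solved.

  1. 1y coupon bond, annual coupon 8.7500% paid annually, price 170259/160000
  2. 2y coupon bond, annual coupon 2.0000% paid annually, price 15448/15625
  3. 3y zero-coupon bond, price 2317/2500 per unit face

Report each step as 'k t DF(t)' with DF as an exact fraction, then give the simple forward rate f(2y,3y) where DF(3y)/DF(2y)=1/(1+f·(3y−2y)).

1 1 1957/2000
2 2 9501/10000
3 3 2317/2500
f(2y,3y) = ((9501/10000)/(2317/2500) − 1)/(1) = 233/9268 ≈ 2.5140%

step 1 [1y] bond c/1=7/80: DF=(170259/160000 − 7/80·(0))/(1+7/80) = 1957/2000 ≈ 0.978500
step 2 [2y] bond c/1=1/50: DF=(15448/15625 − 1/50·(0.978500))/(1+1/50) = 9501/10000 ≈ 0.950100
step 3 [3y] zero: DF = P = 2317/2500 ≈ 0.926800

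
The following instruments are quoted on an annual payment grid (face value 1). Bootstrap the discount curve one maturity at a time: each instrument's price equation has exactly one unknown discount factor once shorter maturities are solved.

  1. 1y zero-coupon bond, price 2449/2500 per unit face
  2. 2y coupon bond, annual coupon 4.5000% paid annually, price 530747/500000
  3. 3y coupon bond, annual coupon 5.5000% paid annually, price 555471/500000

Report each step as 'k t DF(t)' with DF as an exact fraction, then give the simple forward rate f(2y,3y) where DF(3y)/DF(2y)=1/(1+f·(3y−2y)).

1 1 2449/2500
2 2 1217/1250
3 3 1189/1250
f(2y,3y) = ((1217/1250)/(1189/1250) − 1)/(1) = 28/1189 ≈ 2.3549%

step 1 [1y] zero: DF = P = 2449/2500 ≈ 0.979600
step 2 [2y] bond c/1=9/200: DF=(530747/500000 − 9/200·(0.979600))/(1+9/200) = 1217/1250 ≈ 0.973600
step 3 [3y] bond c/1=11/200: DF=(555471/500000 − 11/200·(0.979600+0.973600))/(1+11/200) = 1189/1250 ≈ 0.951200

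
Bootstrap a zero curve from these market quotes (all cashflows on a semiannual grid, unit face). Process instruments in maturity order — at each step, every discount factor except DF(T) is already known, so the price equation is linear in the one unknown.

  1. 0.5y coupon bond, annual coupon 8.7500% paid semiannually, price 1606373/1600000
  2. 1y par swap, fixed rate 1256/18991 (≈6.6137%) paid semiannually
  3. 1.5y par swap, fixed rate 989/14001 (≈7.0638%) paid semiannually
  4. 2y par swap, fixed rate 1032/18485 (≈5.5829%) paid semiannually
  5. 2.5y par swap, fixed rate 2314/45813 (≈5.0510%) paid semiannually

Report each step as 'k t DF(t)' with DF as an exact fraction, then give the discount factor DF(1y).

1 1/2 9619/10000
2 1 2343/2500
3 3/2 9011/10000
4 2 1121/1250
5 5/2 8843/10000
DF(1y) = 2343/2500 ≈ 0.937200

step 1 [0.5y] bond c/2=7/160: DF=(1606373/1600000 − 7/160·(0))/(1+7/160) = 9619/10000 ≈ 0.961900
step 2 [1y] swap r/2=628/18991: DF=(1 − 628/18991·(0.961900))/(1+628/18991) = 2343/2500 ≈ 0.937200
step 3 [1.5y] swap r/2=989/28002: DF=(1 − 989/28002·(0.961900+0.937200))/(1+989/28002) = 9011/10000 ≈ 0.901100
step 4 [2y] swap r/2=516/18485: DF=(1 − 516/18485·(0.961900+0.937200+0.901100))/(1+516/18485) = 1121/1250 ≈ 0.896800
step 5 [2.5y] swap r/2=1157/45813: DF=(1 − 1157/45813·(0.961900+0.937200+0.901100+0.896800))/(1+1157/45813) = 8843/10000 ≈ 0.884300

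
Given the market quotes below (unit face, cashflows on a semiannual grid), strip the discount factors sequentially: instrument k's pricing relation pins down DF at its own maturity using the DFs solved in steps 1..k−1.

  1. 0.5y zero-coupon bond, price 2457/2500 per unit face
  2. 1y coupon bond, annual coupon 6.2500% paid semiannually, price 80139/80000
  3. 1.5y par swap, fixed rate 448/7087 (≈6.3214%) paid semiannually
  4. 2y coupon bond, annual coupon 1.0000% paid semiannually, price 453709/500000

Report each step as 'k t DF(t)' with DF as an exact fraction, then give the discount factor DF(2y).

1 1/2 2457/2500
2 1 1177/1250
3 3/2 569/625
4 2 1111/1250
DF(2y) = 1111/1250 ≈ 0.888800

step 1 [0.5y] zero: DF = P = 2457/2500 ≈ 0.982800
step 2 [1y] bond c/2=1/32: DF=(80139/80000 − 1/32·(0.982800))/(1+1/32) = 1177/1250 ≈ 0.941600
step 3 [1.5y] swap r/2=224/7087: DF=(1 − 224/7087·(0.982800+0.941600))/(1+224/7087) = 569/625 ≈ 0.910400
step 4 [2y] bond c/2=1/200: DF=(453709/500000 − 1/200·(0.982800+0.941600+0.910400))/(1+1/200) = 1111/1250 ≈ 0.888800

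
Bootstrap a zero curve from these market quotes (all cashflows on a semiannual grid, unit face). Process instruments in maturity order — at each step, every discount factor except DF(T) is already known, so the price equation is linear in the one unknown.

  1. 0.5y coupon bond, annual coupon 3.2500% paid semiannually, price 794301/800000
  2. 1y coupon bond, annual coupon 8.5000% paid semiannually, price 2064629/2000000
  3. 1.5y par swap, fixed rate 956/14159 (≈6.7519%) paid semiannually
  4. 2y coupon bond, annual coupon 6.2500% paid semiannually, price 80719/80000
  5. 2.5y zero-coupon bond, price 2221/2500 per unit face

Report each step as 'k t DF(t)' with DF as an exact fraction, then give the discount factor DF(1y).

1 1/2 977/1000
2 1 594/625
3 3/2 2261/2500
4 2 4463/5000
5 5/2 2221/2500
DF(1y) = 594/625 ≈ 0.950400

step 1 [0.5y] bond c/2=13/800: DF=(794301/800000 − 13/800·(0))/(1+13/800) = 977/1000 ≈ 0.977000
step 2 [1y] bond c/2=17/400: DF=(2064629/2000000 − 17/400·(0.977000))/(1+17/400) = 594/625 ≈ 0.950400
step 3 [1.5y] swap r/2=478/14159: DF=(1 − 478/14159·(0.977000+0.950400))/(1+478/14159) = 2261/2500 ≈ 0.904400
step 4 [2y] bond c/2=1/32: DF=(80719/80000 − 1/32·(0.977000+0.950400+0.904400))/(1+1/32) = 4463/5000 ≈ 0.892600
step 5 [2.5y] zero: DF = P = 2221/2500 ≈ 0.888400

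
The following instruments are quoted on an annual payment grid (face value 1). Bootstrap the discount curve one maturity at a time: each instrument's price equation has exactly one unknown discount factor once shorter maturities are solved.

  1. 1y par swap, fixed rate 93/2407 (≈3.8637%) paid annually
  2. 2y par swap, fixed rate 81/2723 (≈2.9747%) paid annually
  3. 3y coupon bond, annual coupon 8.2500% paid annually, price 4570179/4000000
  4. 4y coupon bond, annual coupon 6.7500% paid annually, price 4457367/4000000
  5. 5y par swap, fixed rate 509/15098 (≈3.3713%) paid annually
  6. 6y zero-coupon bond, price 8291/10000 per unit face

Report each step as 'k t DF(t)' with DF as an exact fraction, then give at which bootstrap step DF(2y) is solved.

1 1 2407/2500
2 2 9433/10000
3 3 4551/5000
4 4 4329/5000
5 5 8473/10000
6 6 8291/10000
DF(2y) is solved at step 2

step 1 [1y] swap r/1=93/2407: DF=(1 − 93/2407·(0))/(1+93/2407) = 2407/2500 ≈ 0.962800
step 2 [2y] swap r/1=81/2723: DF=(1 − 81/2723·(0.962800))/(1+81/2723) = 9433/10000 ≈ 0.943300
step 3 [3y] bond c/1=33/400: DF=(4570179/4000000 − 33/400·(0.962800+0.943300))/(1+33/400) = 4551/5000 ≈ 0.910200
step 4 [4y] bond c/1=27/400: DF=(4457367/4000000 − 27/400·(0.962800+0.943300+0.910200))/(1+27/400) = 4329/5000 ≈ 0.865800
step 5 [5y] swap r/1=509/15098: DF=(1 − 509/15098·(0.962800+0.943300+0.910200+0.865800))/(1+509/15098) = 8473/10000 ≈ 0.847300
step 6 [6y] zero: DF = P = 8291/10000 ≈ 0.829100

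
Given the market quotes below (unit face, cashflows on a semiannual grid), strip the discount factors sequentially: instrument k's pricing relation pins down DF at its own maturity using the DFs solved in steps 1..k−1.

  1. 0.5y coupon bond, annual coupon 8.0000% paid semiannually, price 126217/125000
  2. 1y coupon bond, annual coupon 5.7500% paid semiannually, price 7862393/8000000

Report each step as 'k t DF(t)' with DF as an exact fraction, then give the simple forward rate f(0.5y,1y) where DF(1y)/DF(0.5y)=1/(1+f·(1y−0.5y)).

step 1 [0.5y] bond c/2=1/25: DF=(126217/125000 − 1/25·(0))/(1+1/25) = 9709/10000 ≈ 0.970900
step 2 [1y] bond c/2=23/800: DF=(7862393/8000000 − 23/800·(0.970900))/(1+23/800) = 4641/5000 ≈ 0.928200

1 1/2 9709/10000
2 1 4641/5000
f(0.5y,1y) = ((9709/10000)/(4641/5000) − 1)/(1/2) = 61/663 ≈ 9.2006%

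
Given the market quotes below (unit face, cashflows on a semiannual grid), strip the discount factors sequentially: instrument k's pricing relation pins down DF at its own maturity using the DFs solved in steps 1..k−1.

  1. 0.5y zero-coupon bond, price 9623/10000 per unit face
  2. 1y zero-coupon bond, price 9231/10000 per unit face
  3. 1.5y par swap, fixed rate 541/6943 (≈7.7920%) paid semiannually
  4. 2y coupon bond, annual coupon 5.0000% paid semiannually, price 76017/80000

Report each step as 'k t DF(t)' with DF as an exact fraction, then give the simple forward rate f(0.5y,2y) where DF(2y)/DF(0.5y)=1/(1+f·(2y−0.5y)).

1 1/2 9623/10000
2 1 9231/10000
3 3/2 4459/5000
4 2 8593/10000
f(0.5y,2y) = ((9623/10000)/(8593/10000) − 1)/(3/2) = 2060/25779 ≈ 7.9910%

step 1 [0.5y] zero: DF = P = 9623/10000 ≈ 0.962300
step 2 [1y] zero: DF = P = 9231/10000 ≈ 0.923100
step 3 [1.5y] swap r/2=541/13886: DF=(1 − 541/13886·(0.962300+0.923100))/(1+541/13886) = 4459/5000 ≈ 0.891800
step 4 [2y] bond c/2=1/40: DF=(76017/80000 − 1/40·(0.962300+0.923100+0.891800))/(1+1/40) = 8593/10000 ≈ 0.859300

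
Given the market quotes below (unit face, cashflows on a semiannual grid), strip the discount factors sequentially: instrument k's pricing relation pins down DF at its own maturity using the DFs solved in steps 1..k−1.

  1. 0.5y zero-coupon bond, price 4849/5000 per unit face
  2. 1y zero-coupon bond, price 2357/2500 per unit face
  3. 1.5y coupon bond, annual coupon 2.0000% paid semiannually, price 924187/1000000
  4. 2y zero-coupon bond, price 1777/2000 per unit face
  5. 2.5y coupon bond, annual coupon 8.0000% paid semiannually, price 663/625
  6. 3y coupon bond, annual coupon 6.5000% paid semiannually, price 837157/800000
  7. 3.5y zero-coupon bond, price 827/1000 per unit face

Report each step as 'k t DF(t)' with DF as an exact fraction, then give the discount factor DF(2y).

step 1 [0.5y] zero: DF = P = 4849/5000 ≈ 0.969800
step 2 [1y] zero: DF = P = 2357/2500 ≈ 0.942800
step 3 [1.5y] bond c/2=1/100: DF=(924187/1000000 − 1/100·(0.969800+0.942800))/(1+1/100) = 8961/10000 ≈ 0.896100
step 4 [2y] zero: DF = P = 1777/2000 ≈ 0.888500
step 5 [2.5y] bond c/2=1/25: DF=(663/625 − 1/25·(0.969800+0.942800+0.896100+0.888500))/(1+1/25) = 4389/5000 ≈ 0.877800
step 6 [3y] bond c/2=13/400: DF=(837157/800000 − 13/400·(0.969800+0.942800+0.896100+0.888500+0.877800))/(1+13/400) = 1739/2000 ≈ 0.869500
step 7 [3.5y] zero: DF = P = 827/1000 ≈ 0.827000

1 1/2 4849/5000
2 1 2357/2500
3 3/2 8961/10000
4 2 1777/2000
5 5/2 4389/5000
6 3 1739/2000
7 7/2 827/1000
DF(2y) = 1777/2000 ≈ 0.888500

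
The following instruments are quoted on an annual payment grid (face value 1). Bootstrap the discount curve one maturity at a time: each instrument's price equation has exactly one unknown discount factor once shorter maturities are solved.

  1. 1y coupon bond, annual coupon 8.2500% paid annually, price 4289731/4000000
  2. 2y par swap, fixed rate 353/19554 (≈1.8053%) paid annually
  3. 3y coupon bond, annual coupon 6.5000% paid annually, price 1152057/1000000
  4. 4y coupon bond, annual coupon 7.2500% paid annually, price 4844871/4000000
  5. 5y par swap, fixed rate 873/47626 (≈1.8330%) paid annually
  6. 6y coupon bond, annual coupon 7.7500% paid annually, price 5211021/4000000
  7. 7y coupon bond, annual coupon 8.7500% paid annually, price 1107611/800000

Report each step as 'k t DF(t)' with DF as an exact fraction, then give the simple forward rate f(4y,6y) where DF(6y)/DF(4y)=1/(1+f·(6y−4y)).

1 1 9907/10000
2 2 9647/10000
3 3 1203/1250
4 4 9321/10000
5 5 9127/10000
6 6 1733/2000
7 7 4101/5000
f(4y,6y) = ((9321/10000)/(1733/2000) − 1)/(2) = 328/8665 ≈ 3.7853%

step 1 [1y] bond c/1=33/400: DF=(4289731/4000000 − 33/400·(0))/(1+33/400) = 9907/10000 ≈ 0.990700
step 2 [2y] swap r/1=353/19554: DF=(1 − 353/19554·(0.990700))/(1+353/19554) = 9647/10000 ≈ 0.964700
step 3 [3y] bond c/1=13/200: DF=(1152057/1000000 − 13/200·(0.990700+0.964700))/(1+13/200) = 1203/1250 ≈ 0.962400
step 4 [4y] bond c/1=29/400: DF=(4844871/4000000 − 29/400·(0.990700+0.964700+0.962400))/(1+29/400) = 9321/10000 ≈ 0.932100
step 5 [5y] swap r/1=873/47626: DF=(1 − 873/47626·(0.990700+0.964700+0.962400+0.932100))/(1+873/47626) = 9127/10000 ≈ 0.912700
step 6 [6y] bond c/1=31/400: DF=(5211021/4000000 − 31/400·(0.990700+0.964700+0.962400+0.932100+0.912700))/(1+31/400) = 1733/2000 ≈ 0.866500
step 7 [7y] bond c/1=7/80: DF=(1107611/800000 − 7/80·(0.990700+0.964700+0.962400+0.932100+0.912700+0.866500))/(1+7/80) = 4101/5000 ≈ 0.820200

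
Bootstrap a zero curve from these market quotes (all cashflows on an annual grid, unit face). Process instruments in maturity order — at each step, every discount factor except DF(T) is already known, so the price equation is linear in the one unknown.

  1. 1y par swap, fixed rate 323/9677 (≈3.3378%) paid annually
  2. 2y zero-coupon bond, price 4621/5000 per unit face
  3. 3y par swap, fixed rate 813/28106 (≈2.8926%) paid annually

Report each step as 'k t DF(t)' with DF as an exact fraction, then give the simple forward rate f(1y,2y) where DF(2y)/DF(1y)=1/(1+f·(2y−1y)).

step 1 [1y] swap r/1=323/9677: DF=(1 − 323/9677·(0))/(1+323/9677) = 9677/10000 ≈ 0.967700
step 2 [2y] zero: DF = P = 4621/5000 ≈ 0.924200
step 3 [3y] swap r/1=813/28106: DF=(1 − 813/28106·(0.967700+0.924200))/(1+813/28106) = 9187/10000 ≈ 0.918700

1 1 9677/10000
2 2 4621/5000
3 3 9187/10000
f(1y,2y) = ((9677/10000)/(4621/5000) − 1)/(1) = 435/9242 ≈ 4.7068%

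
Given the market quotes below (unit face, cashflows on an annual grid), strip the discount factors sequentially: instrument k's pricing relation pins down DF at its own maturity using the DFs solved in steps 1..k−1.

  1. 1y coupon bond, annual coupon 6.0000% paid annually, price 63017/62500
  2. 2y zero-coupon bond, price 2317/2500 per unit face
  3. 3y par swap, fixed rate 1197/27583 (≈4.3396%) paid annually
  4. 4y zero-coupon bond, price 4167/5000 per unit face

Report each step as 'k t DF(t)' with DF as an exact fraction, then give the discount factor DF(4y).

1 1 1189/1250
2 2 2317/2500
3 3 8803/10000
4 4 4167/5000
DF(4y) = 4167/5000 ≈ 0.833400

step 1 [1y] bond c/1=3/50: DF=(63017/62500 − 3/50·(0))/(1+3/50) = 1189/1250 ≈ 0.951200
step 2 [2y] zero: DF = P = 2317/2500 ≈ 0.926800
step 3 [3y] swap r/1=1197/27583: DF=(1 − 1197/27583·(0.951200+0.926800))/(1+1197/27583) = 8803/10000 ≈ 0.880300
step 4 [4y] zero: DF = P = 4167/5000 ≈ 0.833400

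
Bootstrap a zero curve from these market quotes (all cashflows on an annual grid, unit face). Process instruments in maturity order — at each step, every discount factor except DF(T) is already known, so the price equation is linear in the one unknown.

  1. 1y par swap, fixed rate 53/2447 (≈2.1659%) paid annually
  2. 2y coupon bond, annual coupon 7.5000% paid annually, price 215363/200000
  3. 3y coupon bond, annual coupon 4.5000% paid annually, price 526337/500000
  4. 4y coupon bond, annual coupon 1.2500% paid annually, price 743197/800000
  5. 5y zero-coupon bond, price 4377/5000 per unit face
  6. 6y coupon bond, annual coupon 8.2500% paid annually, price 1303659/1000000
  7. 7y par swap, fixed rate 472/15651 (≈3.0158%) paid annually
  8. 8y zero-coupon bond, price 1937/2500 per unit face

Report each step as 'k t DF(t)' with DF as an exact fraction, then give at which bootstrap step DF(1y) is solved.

1 1 2447/2500
2 2 4667/5000
3 3 37/40
4 4 353/400
5 5 4377/5000
6 6 8541/10000
7 7 507/625
8 8 1937/2500
DF(1y) is solved at step 1

step 1 [1y] swap r/1=53/2447: DF=(1 − 53/2447·(0))/(1+53/2447) = 2447/2500 ≈ 0.978800
step 2 [2y] bond c/1=3/40: DF=(215363/200000 − 3/40·(0.978800))/(1+3/40) = 4667/5000 ≈ 0.933400
step 3 [3y] bond c/1=9/200: DF=(526337/500000 − 9/200·(0.978800+0.933400))/(1+9/200) = 37/40 ≈ 0.925000
step 4 [4y] bond c/1=1/80: DF=(743197/800000 − 1/80·(0.978800+0.933400+0.925000))/(1+1/80) = 353/400 ≈ 0.882500
step 5 [5y] zero: DF = P = 4377/5000 ≈ 0.875400
step 6 [6y] bond c/1=33/400: DF=(1303659/1000000 − 33/400·(0.978800+0.933400+0.925000+0.882500+0.875400))/(1+33/400) = 8541/10000 ≈ 0.854100
step 7 [7y] swap r/1=472/15651: DF=(1 − 472/15651·(0.978800+0.933400+0.925000+0.882500+0.875400+0.854100))/(1+472/15651) = 507/625 ≈ 0.811200
step 8 [8y] zero: DF = P = 1937/2500 ≈ 0.774800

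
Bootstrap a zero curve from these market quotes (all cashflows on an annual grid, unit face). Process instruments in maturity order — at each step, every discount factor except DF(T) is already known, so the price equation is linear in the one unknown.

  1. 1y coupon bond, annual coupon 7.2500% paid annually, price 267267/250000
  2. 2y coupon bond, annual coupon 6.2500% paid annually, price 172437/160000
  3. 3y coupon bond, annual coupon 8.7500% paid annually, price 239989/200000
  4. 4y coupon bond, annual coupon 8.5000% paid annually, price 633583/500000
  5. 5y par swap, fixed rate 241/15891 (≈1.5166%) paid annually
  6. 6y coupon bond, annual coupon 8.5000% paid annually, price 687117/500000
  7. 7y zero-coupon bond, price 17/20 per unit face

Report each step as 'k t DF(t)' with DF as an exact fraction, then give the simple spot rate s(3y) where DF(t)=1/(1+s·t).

1 1 623/625
2 2 9557/10000
3 3 9463/10000
4 4 588/625
5 5 9277/10000
6 6 8931/10000
7 7 17/20
s(3y) = (1/(9463/10000) − 1)/(3) = 179/9463 ≈ 1.8916%

step 1 [1y] bond c/1=29/400: DF=(267267/250000 − 29/400·(0))/(1+29/400) = 623/625 ≈ 0.996800
step 2 [2y] bond c/1=1/16: DF=(172437/160000 − 1/16·(0.996800))/(1+1/16) = 9557/10000 ≈ 0.955700
step 3 [3y] bond c/1=7/80: DF=(239989/200000 − 7/80·(0.996800+0.955700))/(1+7/80) = 9463/10000 ≈ 0.946300
step 4 [4y] bond c/1=17/200: DF=(633583/500000 − 17/200·(0.996800+0.955700+0.946300))/(1+17/200) = 588/625 ≈ 0.940800
step 5 [5y] swap r/1=241/15891: DF=(1 − 241/15891·(0.996800+0.955700+0.946300+0.940800))/(1+241/15891) = 9277/10000 ≈ 0.927700
step 6 [6y] bond c/1=17/200: DF=(687117/500000 − 17/200·(0.996800+0.955700+0.946300+0.940800+0.927700))/(1+17/200) = 8931/10000 ≈ 0.893100
step 7 [7y] zero: DF = P = 17/20 ≈ 0.850000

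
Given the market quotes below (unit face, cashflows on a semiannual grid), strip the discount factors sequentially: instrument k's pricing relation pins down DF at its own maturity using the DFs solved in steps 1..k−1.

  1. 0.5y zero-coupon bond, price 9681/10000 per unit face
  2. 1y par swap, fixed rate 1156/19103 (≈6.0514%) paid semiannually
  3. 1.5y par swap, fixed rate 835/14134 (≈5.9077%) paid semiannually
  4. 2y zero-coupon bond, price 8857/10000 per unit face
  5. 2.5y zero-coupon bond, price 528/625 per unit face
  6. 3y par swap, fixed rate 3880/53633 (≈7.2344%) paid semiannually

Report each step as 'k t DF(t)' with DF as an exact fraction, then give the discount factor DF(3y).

1 1/2 9681/10000
2 1 4711/5000
3 3/2 1833/2000
4 2 8857/10000
5 5/2 528/625
6 3 403/500
DF(3y) = 403/500 ≈ 0.806000

step 1 [0.5y] zero: DF = P = 9681/10000 ≈ 0.968100
step 2 [1y] swap r/2=578/19103: DF=(1 − 578/19103·(0.968100))/(1+578/19103) = 4711/5000 ≈ 0.942200
step 3 [1.5y] swap r/2=835/28268: DF=(1 − 835/28268·(0.968100+0.942200))/(1+835/28268) = 1833/2000 ≈ 0.916500
step 4 [2y] zero: DF = P = 8857/10000 ≈ 0.885700
step 5 [2.5y] zero: DF = P = 528/625 ≈ 0.844800
step 6 [3y] swap r/2=1940/53633: DF=(1 − 1940/53633·(0.968100+0.942200+0.916500+0.885700+0.844800))/(1+1940/53633) = 403/500 ≈ 0.806000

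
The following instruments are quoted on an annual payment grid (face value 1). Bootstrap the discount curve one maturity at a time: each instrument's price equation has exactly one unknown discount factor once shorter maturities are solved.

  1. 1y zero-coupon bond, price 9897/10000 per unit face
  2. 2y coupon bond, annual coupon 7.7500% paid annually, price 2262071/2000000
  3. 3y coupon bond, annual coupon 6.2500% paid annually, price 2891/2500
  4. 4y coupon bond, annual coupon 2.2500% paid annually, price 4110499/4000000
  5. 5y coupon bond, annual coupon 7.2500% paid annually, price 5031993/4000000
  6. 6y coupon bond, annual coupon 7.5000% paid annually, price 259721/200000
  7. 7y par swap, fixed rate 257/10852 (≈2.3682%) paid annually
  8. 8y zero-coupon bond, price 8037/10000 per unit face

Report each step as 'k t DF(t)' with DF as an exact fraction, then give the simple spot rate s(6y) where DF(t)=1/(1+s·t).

step 1 [1y] zero: DF = P = 9897/10000 ≈ 0.989700
step 2 [2y] bond c/1=31/400: DF=(2262071/2000000 − 31/400·(0.989700))/(1+31/400) = 1957/2000 ≈ 0.978500
step 3 [3y] bond c/1=1/16: DF=(2891/2500 − 1/16·(0.989700+0.978500))/(1+1/16) = 4863/5000 ≈ 0.972600
step 4 [4y] bond c/1=9/400: DF=(4110499/4000000 − 9/400·(0.989700+0.978500+0.972600))/(1+9/400) = 9403/10000 ≈ 0.940300
step 5 [5y] bond c/1=29/400: DF=(5031993/4000000 − 29/400·(0.989700+0.978500+0.972600+0.940300))/(1+29/400) = 4553/5000 ≈ 0.910600
step 6 [6y] bond c/1=3/40: DF=(259721/200000 − 3/40·(0.989700+0.978500+0.972600+0.940300+0.910600))/(1+3/40) = 8737/10000 ≈ 0.873700
step 7 [7y] swap r/1=257/10852: DF=(1 − 257/10852·(0.989700+0.978500+0.972600+0.940300+0.910600+0.873700))/(1+257/10852) = 4229/5000 ≈ 0.845800
step 8 [8y] zero: DF = P = 8037/10000 ≈ 0.803700

1 1 9897/10000
2 2 1957/2000
3 3 4863/5000
4 4 9403/10000
5 5 4553/5000
6 6 8737/10000
7 7 4229/5000
8 8 8037/10000
s(6y) = (1/(8737/10000) − 1)/(6) = 421/17474 ≈ 2.4093%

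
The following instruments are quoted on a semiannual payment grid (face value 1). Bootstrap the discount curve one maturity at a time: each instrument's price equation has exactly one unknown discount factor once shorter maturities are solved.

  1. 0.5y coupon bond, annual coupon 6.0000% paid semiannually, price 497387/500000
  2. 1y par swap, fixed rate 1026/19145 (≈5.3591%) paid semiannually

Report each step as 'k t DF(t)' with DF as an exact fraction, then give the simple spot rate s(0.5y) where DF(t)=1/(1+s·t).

step 1 [0.5y] bond c/2=3/100: DF=(497387/500000 − 3/100·(0))/(1+3/100) = 4829/5000 ≈ 0.965800
step 2 [1y] swap r/2=513/19145: DF=(1 − 513/19145·(0.965800))/(1+513/19145) = 9487/10000 ≈ 0.948700

1 1/2 4829/5000
2 1 9487/10000
s(0.5y) = (1/(4829/5000) − 1)/(1/2) = 342/4829 ≈ 7.0822%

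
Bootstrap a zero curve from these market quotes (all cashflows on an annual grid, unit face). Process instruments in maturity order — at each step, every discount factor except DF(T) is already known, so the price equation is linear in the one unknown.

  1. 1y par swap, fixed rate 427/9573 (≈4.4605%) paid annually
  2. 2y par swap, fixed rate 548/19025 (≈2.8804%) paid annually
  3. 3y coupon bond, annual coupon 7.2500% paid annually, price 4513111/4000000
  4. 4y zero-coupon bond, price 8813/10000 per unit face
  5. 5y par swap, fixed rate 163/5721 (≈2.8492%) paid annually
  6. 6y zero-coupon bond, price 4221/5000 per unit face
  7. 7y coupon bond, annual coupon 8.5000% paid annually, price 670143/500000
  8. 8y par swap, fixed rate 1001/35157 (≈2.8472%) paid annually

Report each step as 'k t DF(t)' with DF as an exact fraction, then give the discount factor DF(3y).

1 1 9573/10000
2 2 2363/2500
3 3 4617/5000
4 4 8813/10000
5 5 1087/1250
6 6 4221/5000
7 7 4053/5000
8 8 3999/5000
DF(3y) = 4617/5000 ≈ 0.923400

step 1 [1y] swap r/1=427/9573: DF=(1 − 427/9573·(0))/(1+427/9573) = 9573/10000 ≈ 0.957300
step 2 [2y] swap r/1=548/19025: DF=(1 − 548/19025·(0.957300))/(1+548/19025) = 2363/2500 ≈ 0.945200
step 3 [3y] bond c/1=29/400: DF=(4513111/4000000 − 29/400·(0.957300+0.945200))/(1+29/400) = 4617/5000 ≈ 0.923400
step 4 [4y] zero: DF = P = 8813/10000 ≈ 0.881300
step 5 [5y] swap r/1=163/5721: DF=(1 − 163/5721·(0.957300+0.945200+0.923400+0.881300))/(1+163/5721) = 1087/1250 ≈ 0.869600
step 6 [6y] zero: DF = P = 4221/5000 ≈ 0.844200
step 7 [7y] bond c/1=17/200: DF=(670143/500000 − 17/200·(0.957300+0.945200+0.923400+0.881300+0.869600+0.844200))/(1+17/200) = 4053/5000 ≈ 0.810600
step 8 [8y] swap r/1=1001/35157: DF=(1 − 1001/35157·(0.957300+0.945200+0.923400+0.881300+0.869600+0.844200+0.810600))/(1+1001/35157) = 3999/5000 ≈ 0.799800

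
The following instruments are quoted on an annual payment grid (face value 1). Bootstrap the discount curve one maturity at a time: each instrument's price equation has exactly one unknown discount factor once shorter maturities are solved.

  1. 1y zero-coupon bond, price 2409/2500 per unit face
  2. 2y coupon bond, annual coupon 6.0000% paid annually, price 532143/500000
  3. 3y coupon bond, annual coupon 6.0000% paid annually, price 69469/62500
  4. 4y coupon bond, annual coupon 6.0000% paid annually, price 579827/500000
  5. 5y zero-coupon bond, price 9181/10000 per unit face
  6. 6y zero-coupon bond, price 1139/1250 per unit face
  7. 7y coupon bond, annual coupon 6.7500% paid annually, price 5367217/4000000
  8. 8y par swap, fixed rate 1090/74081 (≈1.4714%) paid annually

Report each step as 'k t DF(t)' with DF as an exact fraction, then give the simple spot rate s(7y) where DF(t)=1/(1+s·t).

1 1 2409/2500
2 2 1899/2000
3 3 9403/10000
4 4 373/400
5 5 9181/10000
6 6 1139/1250
7 7 9019/10000
8 8 891/1000
s(7y) = (1/(9019/10000) − 1)/(7) = 981/63133 ≈ 1.5539%

step 1 [1y] zero: DF = P = 2409/2500 ≈ 0.963600
step 2 [2y] bond c/1=3/50: DF=(532143/500000 − 3/50·(0.963600))/(1+3/50) = 1899/2000 ≈ 0.949500
step 3 [3y] bond c/1=3/50: DF=(69469/62500 − 3/50·(0.963600+0.949500))/(1+3/50) = 9403/10000 ≈ 0.940300
step 4 [4y] bond c/1=3/50: DF=(579827/500000 − 3/50·(0.963600+0.949500+0.940300))/(1+3/50) = 373/400 ≈ 0.932500
step 5 [5y] zero: DF = P = 9181/10000 ≈ 0.918100
step 6 [6y] zero: DF = P = 1139/1250 ≈ 0.911200
step 7 [7y] bond c/1=27/400: DF=(5367217/4000000 − 27/400·(0.963600+0.949500+0.940300+0.932500+0.918100+0.911200))/(1+27/400) = 9019/10000 ≈ 0.901900
step 8 [8y] swap r/1=1090/74081: DF=(1 − 1090/74081·(0.963600+0.949500+0.940300+0.932500+0.918100+0.911200+0.901900))/(1+1090/74081) = 891/1000 ≈ 0.891000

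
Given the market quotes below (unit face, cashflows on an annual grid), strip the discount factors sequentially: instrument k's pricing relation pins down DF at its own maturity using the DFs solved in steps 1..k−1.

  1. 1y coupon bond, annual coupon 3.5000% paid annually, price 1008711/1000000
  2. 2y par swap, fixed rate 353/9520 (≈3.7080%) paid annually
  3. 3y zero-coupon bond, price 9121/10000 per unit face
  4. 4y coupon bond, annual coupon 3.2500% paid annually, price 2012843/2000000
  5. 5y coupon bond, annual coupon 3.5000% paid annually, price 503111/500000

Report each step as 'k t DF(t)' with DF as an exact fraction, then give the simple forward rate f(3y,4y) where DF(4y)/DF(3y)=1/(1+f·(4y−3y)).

step 1 [1y] bond c/1=7/200: DF=(1008711/1000000 − 7/200·(0))/(1+7/200) = 4873/5000 ≈ 0.974600
step 2 [2y] swap r/1=353/9520: DF=(1 − 353/9520·(0.974600))/(1+353/9520) = 4647/5000 ≈ 0.929400
step 3 [3y] zero: DF = P = 9121/10000 ≈ 0.912100
step 4 [4y] bond c/1=13/400: DF=(2012843/2000000 − 13/400·(0.974600+0.929400+0.912100))/(1+13/400) = 8861/10000 ≈ 0.886100
step 5 [5y] bond c/1=7/200: DF=(503111/500000 − 7/200·(0.974600+0.929400+0.912100+0.886100))/(1+7/200) = 847/1000 ≈ 0.847000

1 1 4873/5000
2 2 4647/5000
3 3 9121/10000
4 4 8861/10000
5 5 847/1000
f(3y,4y) = ((9121/10000)/(8861/10000) − 1)/(1) = 260/8861 ≈ 2.9342%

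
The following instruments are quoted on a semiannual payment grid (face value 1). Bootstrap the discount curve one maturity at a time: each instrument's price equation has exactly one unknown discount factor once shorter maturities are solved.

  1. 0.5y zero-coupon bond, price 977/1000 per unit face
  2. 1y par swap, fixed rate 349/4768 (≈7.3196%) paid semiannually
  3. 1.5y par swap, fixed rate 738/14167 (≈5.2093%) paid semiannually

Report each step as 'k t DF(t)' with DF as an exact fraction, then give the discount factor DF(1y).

step 1 [0.5y] zero: DF = P = 977/1000 ≈ 0.977000
step 2 [1y] swap r/2=349/9536: DF=(1 − 349/9536·(0.977000))/(1+349/9536) = 4651/5000 ≈ 0.930200
step 3 [1.5y] swap r/2=369/14167: DF=(1 − 369/14167·(0.977000+0.930200))/(1+369/14167) = 4631/5000 ≈ 0.926200

1 1/2 977/1000
2 1 4651/5000
3 3/2 4631/5000
DF(1y) = 4651/5000 ≈ 0.930200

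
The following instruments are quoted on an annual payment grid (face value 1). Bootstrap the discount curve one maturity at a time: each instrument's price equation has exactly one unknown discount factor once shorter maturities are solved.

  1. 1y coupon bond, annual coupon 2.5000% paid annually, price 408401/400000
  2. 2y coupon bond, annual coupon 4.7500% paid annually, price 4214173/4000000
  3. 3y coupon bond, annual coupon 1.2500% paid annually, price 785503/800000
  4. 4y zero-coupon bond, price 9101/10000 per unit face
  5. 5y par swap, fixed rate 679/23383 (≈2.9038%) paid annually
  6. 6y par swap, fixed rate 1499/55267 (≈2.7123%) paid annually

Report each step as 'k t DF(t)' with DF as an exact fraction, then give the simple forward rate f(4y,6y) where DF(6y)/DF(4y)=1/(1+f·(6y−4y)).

1 1 9961/10000
2 2 4803/5000
3 3 591/625
4 4 9101/10000
5 5 4321/5000
6 6 8501/10000
f(4y,6y) = ((9101/10000)/(8501/10000) − 1)/(2) = 300/8501 ≈ 3.5290%

step 1 [1y] bond c/1=1/40: DF=(408401/400000 − 1/40·(0))/(1+1/40) = 9961/10000 ≈ 0.996100
step 2 [2y] bond c/1=19/400: DF=(4214173/4000000 − 19/400·(0.996100))/(1+19/400) = 4803/5000 ≈ 0.960600
step 3 [3y] bond c/1=1/80: DF=(785503/800000 − 1/80·(0.996100+0.960600))/(1+1/80) = 591/625 ≈ 0.945600
step 4 [4y] zero: DF = P = 9101/10000 ≈ 0.910100
step 5 [5y] swap r/1=679/23383: DF=(1 − 679/23383·(0.996100+0.960600+0.945600+0.910100))/(1+679/23383) = 4321/5000 ≈ 0.864200
step 6 [6y] swap r/1=1499/55267: DF=(1 − 1499/55267·(0.996100+0.960600+0.945600+0.910100+0.864200))/(1+1499/55267) = 8501/10000 ≈ 0.850100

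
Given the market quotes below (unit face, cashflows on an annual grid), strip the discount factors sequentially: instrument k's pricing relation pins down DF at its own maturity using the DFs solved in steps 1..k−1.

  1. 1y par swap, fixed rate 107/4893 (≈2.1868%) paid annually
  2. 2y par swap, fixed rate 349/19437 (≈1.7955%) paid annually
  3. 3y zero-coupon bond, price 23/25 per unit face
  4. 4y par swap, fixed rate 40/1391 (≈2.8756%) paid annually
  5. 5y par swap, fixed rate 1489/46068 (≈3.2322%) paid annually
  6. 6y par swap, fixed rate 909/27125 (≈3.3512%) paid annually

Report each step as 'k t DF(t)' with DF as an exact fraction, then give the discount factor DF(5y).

1 1 4893/5000
2 2 9651/10000
3 3 23/25
4 4 223/250
5 5 8511/10000
6 6 4091/5000
DF(5y) = 8511/10000 ≈ 0.851100

step 1 [1y] swap r/1=107/4893: DF=(1 − 107/4893·(0))/(1+107/4893) = 4893/5000 ≈ 0.978600
step 2 [2y] swap r/1=349/19437: DF=(1 − 349/19437·(0.978600))/(1+349/19437) = 9651/10000 ≈ 0.965100
step 3 [3y] zero: DF = P = 23/25 ≈ 0.920000
step 4 [4y] swap r/1=40/1391: DF=(1 − 40/1391·(0.978600+0.965100+0.920000))/(1+40/1391) = 223/250 ≈ 0.892000
step 5 [5y] swap r/1=1489/46068: DF=(1 − 1489/46068·(0.978600+0.965100+0.920000+0.892000))/(1+1489/46068) = 8511/10000 ≈ 0.851100
step 6 [6y] swap r/1=909/27125: DF=(1 − 909/27125·(0.978600+0.965100+0.920000+0.892000+0.851100))/(1+909/27125) = 4091/5000 ≈ 0.818200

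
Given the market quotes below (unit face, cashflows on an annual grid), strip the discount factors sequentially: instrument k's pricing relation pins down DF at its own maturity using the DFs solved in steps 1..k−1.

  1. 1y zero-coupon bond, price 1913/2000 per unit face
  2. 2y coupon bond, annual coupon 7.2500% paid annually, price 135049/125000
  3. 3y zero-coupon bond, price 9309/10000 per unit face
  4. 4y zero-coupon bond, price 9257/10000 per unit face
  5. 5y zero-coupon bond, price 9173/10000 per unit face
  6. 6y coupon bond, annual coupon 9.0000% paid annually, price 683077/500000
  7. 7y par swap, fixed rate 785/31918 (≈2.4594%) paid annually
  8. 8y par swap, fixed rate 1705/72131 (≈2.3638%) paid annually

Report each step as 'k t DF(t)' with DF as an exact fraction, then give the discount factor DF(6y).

1 1 1913/2000
2 2 9427/10000
3 3 9309/10000
4 4 9257/10000
5 5 9173/10000
6 6 347/400
7 7 843/1000
8 8 1659/2000
DF(6y) = 347/400 ≈ 0.867500

step 1 [1y] zero: DF = P = 1913/2000 ≈ 0.956500
step 2 [2y] bond c/1=29/400: DF=(135049/125000 − 29/400·(0.956500))/(1+29/400) = 9427/10000 ≈ 0.942700
step 3 [3y] zero: DF = P = 9309/10000 ≈ 0.930900
step 4 [4y] zero: DF = P = 9257/10000 ≈ 0.925700
step 5 [5y] zero: DF = P = 9173/10000 ≈ 0.917300
step 6 [6y] bond c/1=9/100: DF=(683077/500000 − 9/100·(0.956500+0.942700+0.930900+0.925700+0.917300))/(1+9/100) = 347/400 ≈ 0.867500
step 7 [7y] swap r/1=785/31918: DF=(1 − 785/31918·(0.956500+0.942700+0.930900+0.925700+0.917300+0.867500))/(1+785/31918) = 843/1000 ≈ 0.843000
step 8 [8y] swap r/1=1705/72131: DF=(1 − 1705/72131·(0.956500+0.942700+0.930900+0.925700+0.917300+0.867500+0.843000))/(1+1705/72131) = 1659/2000 ≈ 0.829500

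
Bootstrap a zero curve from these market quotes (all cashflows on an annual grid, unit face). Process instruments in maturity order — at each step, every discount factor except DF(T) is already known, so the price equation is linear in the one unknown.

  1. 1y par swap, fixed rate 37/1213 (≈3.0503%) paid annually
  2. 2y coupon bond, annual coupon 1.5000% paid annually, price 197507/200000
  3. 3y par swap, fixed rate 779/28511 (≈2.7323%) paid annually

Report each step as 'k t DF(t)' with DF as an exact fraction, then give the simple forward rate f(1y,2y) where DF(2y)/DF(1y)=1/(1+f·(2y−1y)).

step 1 [1y] swap r/1=37/1213: DF=(1 − 37/1213·(0))/(1+37/1213) = 1213/1250 ≈ 0.970400
step 2 [2y] bond c/1=3/200: DF=(197507/200000 − 3/200·(0.970400))/(1+3/200) = 4793/5000 ≈ 0.958600
step 3 [3y] swap r/1=779/28511: DF=(1 − 779/28511·(0.970400+0.958600))/(1+779/28511) = 9221/10000 ≈ 0.922100

1 1 1213/1250
2 2 4793/5000
3 3 9221/10000
f(1y,2y) = ((1213/1250)/(4793/5000) − 1)/(1) = 59/4793 ≈ 1.2310%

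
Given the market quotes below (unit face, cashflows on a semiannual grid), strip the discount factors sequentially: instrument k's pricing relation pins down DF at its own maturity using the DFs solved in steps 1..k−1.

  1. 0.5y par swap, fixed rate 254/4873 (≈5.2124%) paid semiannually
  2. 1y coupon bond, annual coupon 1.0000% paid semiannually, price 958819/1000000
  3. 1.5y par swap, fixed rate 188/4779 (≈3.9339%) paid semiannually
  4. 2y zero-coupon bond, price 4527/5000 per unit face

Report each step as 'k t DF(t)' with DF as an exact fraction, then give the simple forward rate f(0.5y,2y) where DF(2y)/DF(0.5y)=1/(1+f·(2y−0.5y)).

1 1/2 4873/5000
2 1 2373/2500
3 3/2 2359/2500
4 2 4527/5000
f(0.5y,2y) = ((4873/5000)/(4527/5000) − 1)/(3/2) = 692/13581 ≈ 5.0954%

step 1 [0.5y] swap r/2=127/4873: DF=(1 − 127/4873·(0))/(1+127/4873) = 4873/5000 ≈ 0.974600
step 2 [1y] bond c/2=1/200: DF=(958819/1000000 − 1/200·(0.974600))/(1+1/200) = 2373/2500 ≈ 0.949200
step 3 [1.5y] swap r/2=94/4779: DF=(1 − 94/4779·(0.974600+0.949200))/(1+94/4779) = 2359/2500 ≈ 0.943600
step 4 [2y] zero: DF = P = 4527/5000 ≈ 0.905400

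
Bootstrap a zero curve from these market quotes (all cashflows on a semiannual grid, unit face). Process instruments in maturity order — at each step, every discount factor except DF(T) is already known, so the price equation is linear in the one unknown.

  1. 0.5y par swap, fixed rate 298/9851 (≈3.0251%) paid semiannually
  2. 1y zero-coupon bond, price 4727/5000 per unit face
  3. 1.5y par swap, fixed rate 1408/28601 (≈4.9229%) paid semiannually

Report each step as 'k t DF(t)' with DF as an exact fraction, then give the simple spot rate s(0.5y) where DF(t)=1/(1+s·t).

1 1/2 9851/10000
2 1 4727/5000
3 3/2 581/625
s(0.5y) = (1/(9851/10000) − 1)/(1/2) = 298/9851 ≈ 3.0251%

step 1 [0.5y] swap r/2=149/9851: DF=(1 − 149/9851·(0))/(1+149/9851) = 9851/10000 ≈ 0.985100
step 2 [1y] zero: DF = P = 4727/5000 ≈ 0.945400
step 3 [1.5y] swap r/2=704/28601: DF=(1 − 704/28601·(0.985100+0.945400))/(1+704/28601) = 581/625 ≈ 0.929600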